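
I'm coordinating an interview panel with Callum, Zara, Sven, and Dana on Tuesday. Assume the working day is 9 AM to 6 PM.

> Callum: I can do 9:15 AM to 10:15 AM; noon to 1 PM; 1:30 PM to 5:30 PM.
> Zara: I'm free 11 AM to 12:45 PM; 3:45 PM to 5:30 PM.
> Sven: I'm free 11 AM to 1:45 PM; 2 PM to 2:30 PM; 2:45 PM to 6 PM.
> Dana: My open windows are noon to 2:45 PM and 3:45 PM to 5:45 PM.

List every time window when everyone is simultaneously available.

Callum ∩ Zara: 12:00-12:45, 15:45-17:30.
Callum ∩ Zara ∩ Sven: 12:00-12:45, 15:45-17:30.
Callum ∩ Zara ∩ Sven ∩ Dana: 12:00-12:45, 15:45-17:30.

12:00-12:45, 15:45-17:30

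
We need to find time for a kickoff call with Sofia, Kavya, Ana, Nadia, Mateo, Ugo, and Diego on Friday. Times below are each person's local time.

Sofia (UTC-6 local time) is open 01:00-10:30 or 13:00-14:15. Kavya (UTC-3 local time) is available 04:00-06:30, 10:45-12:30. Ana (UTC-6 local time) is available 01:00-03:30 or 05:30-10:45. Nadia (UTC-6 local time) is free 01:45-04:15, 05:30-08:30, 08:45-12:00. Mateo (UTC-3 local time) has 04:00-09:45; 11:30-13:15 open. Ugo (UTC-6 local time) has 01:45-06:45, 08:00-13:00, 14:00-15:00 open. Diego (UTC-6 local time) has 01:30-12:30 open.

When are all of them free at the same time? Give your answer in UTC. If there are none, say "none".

Sofia in UTC: 07:00-16:30, 19:00-20:15 (add 6h to convert from UTC-6).
Kavya in UTC: 07:00-09:30, 13:45-15:30 (add 3h to convert from UTC-3).
Ana in UTC: 07:00-09:30, 11:30-16:45 (add 6h to convert from UTC-6).
Nadia in UTC: 07:45-10:15, 11:30-14:30, 14:45-18:00 (add 6h to convert from UTC-6).
Mateo in UTC: 07:00-12:45, 14:30-16:15 (add 3h to convert from UTC-3).
Ugo in UTC: 07:45-12:45, 14:00-19:00, 20:00-21:00 (add 6h to convert from UTC-6).
Diego in UTC: 07:30-18:30 (add 6h to convert from UTC-6).
Sofia ∩ Kavya: 07:00-09:30, 13:45-15:30.
Sofia ∩ Kavya ∩ Ana: 07:00-09:30, 13:45-15:30.
Sofia ∩ Kavya ∩ Ana ∩ Nadia: 07:45-09:30, 13:45-14:30, 14:45-15:30.
Sofia ∩ Kavya ∩ Ana ∩ Nadia ∩ Mateo: 07:45-09:30, 14:45-15:30.
Sofia ∩ Kavya ∩ Ana ∩ Nadia ∩ Mateo ∩ Ugo: 07:45-09:30, 14:45-15:30.
Sofia ∩ Kavya ∩ Ana ∩ Nadia ∩ Mateo ∩ Ugo ∩ Diego: 07:45-09:30, 14:45-15:30.

07:45-09:30, 14:45-15:30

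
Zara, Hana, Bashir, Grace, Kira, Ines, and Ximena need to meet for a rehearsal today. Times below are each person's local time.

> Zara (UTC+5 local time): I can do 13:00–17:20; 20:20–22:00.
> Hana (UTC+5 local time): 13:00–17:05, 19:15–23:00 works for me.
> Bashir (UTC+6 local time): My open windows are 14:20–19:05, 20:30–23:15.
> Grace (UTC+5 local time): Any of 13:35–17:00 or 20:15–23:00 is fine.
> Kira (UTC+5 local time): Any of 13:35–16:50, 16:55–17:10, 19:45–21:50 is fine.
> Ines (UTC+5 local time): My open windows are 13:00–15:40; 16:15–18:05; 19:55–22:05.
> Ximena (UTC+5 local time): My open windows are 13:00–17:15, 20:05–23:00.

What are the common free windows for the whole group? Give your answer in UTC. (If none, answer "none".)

08:35-10:40, 11:15-11:50, 11:55-12:00, 15:20-16:50

Zara in UTC: 08:00-12:20, 15:20-17:00 (subtract 5h to convert from UTC+5).
Hana in UTC: 08:00-12:05, 14:15-18:00 (subtract 5h to convert from UTC+5).
Bashir in UTC: 08:20-13:05, 14:30-17:15 (subtract 6h to convert from UTC+6).
Grace in UTC: 08:35-12:00, 15:15-18:00 (subtract 5h to convert from UTC+5).
Kira in UTC: 08:35-11:50, 11:55-12:10, 14:45-16:50 (subtract 5h to convert from UTC+5).
Ines in UTC: 08:00-10:40, 11:15-13:05, 14:55-17:05 (subtract 5h to convert from UTC+5).
Ximena in UTC: 08:00-12:15, 15:05-18:00 (subtract 5h to convert from UTC+5).
Zara ∩ Hana: 08:00-12:05, 15:20-17:00.
Zara ∩ Hana ∩ Bashir: 08:20-12:05, 15:20-17:00.
Zara ∩ Hana ∩ Bashir ∩ Grace: 08:35-12:00, 15:20-17:00.
Zara ∩ Hana ∩ Bashir ∩ Grace ∩ Kira: 08:35-11:50, 11:55-12:00, 15:20-16:50.
Zara ∩ Hana ∩ Bashir ∩ Grace ∩ Kira ∩ Ines: 08:35-10:40, 11:15-11:50, 11:55-12:00, 15:20-16:50.
Zara ∩ Hana ∩ Bashir ∩ Grace ∩ Kira ∩ Ines ∩ Ximena: 08:35-10:40, 11:15-11:50, 11:55-12:00, 15:20-16:50.
So the common availability across everyone is 08:35-10:40, 11:15-11:50, 11:55-12:00, 15:20-16:50.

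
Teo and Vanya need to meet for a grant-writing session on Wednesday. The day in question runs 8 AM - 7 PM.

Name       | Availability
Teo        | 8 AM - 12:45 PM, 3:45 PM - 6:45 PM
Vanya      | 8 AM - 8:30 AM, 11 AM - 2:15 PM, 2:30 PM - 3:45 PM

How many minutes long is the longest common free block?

Teo ∩ Vanya: 08:00-08:30, 11:00-12:45.
The longest is 11:00-12:45 at 105 minutes.

105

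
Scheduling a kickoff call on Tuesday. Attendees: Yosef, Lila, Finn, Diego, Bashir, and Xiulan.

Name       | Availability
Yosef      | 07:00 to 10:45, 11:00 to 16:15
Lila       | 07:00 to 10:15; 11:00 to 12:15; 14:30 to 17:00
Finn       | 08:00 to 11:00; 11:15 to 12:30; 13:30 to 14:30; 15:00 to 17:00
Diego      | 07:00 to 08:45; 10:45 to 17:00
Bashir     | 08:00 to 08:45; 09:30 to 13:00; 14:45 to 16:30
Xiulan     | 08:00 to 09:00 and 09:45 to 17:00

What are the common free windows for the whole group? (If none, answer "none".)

08:00-08:45, 11:15-12:15, 15:00-16:15

Yosef ∩ Lila: 07:00-10:15, 11:00-12:15, 14:30-16:15.
Yosef ∩ Lila ∩ Finn: 08:00-10:15, 11:15-12:15, 15:00-16:15.
Yosef ∩ Lila ∩ Finn ∩ Diego: 08:00-08:45, 11:15-12:15, 15:00-16:15.
Yosef ∩ Lila ∩ Finn ∩ Diego ∩ Bashir: 08:00-08:45, 11:15-12:15, 15:00-16:15.
Yosef ∩ Lila ∩ Finn ∩ Diego ∩ Bashir ∩ Xiulan: 08:00-08:45, 11:15-12:15, 15:00-16:15.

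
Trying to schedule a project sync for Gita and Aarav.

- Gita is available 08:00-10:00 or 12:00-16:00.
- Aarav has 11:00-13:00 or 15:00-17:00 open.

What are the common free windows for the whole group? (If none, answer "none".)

12:00-13:00, 15:00-16:00

Gita ∩ Aarav: 12:00-13:00, 15:00-16:00.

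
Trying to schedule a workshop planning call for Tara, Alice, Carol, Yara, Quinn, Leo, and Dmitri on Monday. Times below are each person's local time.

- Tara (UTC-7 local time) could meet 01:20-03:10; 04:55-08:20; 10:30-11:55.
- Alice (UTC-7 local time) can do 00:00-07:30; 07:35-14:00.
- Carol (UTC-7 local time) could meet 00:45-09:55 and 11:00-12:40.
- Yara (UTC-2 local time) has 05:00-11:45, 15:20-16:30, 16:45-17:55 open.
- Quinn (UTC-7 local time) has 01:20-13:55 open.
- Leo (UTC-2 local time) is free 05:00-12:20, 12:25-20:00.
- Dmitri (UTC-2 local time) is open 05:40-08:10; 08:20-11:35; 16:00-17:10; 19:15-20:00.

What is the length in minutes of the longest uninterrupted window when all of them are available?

110

Tara in UTC: 08:20-10:10, 11:55-15:20, 17:30-18:55 (add 7h to convert from UTC-7).
Alice in UTC: 07:00-14:30, 14:35-21:00 (add 7h to convert from UTC-7).
Carol in UTC: 07:45-16:55, 18:00-19:40 (add 7h to convert from UTC-7).
Yara in UTC: 07:00-13:45, 17:20-18:30, 18:45-19:55 (add 2h to convert from UTC-2).
Quinn in UTC: 08:20-20:55 (add 7h to convert from UTC-7).
Leo in UTC: 07:00-14:20, 14:25-22:00 (add 2h to convert from UTC-2).
Dmitri in UTC: 07:40-10:10, 10:20-13:35, 18:00-19:10, 21:15-22:00 (add 2h to convert from UTC-2).
Tara ∩ Alice: 08:20-10:10, 11:55-14:30, 14:35-15:20, 17:30-18:55.
Tara ∩ Alice ∩ Carol: 08:20-10:10, 11:55-14:30, 14:35-15:20, 18:00-18:55.
Tara ∩ Alice ∩ Carol ∩ Yara: 08:20-10:10, 11:55-13:45, 18:00-18:30, 18:45-18:55.
Tara ∩ Alice ∩ Carol ∩ Yara ∩ Quinn: 08:20-10:10, 11:55-13:45, 18:00-18:30, 18:45-18:55.
Tara ∩ Alice ∩ Carol ∩ Yara ∩ Quinn ∩ Leo: 08:20-10:10, 11:55-13:45, 18:00-18:30, 18:45-18:55.
Tara ∩ Alice ∩ Carol ∩ Yara ∩ Quinn ∩ Leo ∩ Dmitri: 08:20-10:10, 11:55-13:35, 18:00-18:30, 18:45-18:55.
The longest is 08:20-10:10 at 110 minutes.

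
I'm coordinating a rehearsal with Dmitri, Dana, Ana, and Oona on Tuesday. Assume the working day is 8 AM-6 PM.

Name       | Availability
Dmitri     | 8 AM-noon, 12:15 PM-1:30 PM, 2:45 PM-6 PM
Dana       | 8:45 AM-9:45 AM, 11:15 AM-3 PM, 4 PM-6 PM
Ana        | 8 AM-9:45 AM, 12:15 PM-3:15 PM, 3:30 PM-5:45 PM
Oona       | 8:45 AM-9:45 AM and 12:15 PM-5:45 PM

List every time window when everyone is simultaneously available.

Dmitri ∩ Dana: 08:45-09:45, 11:15-12:00, 12:15-13:30, 14:45-15:00, 16:00-18:00.
Dmitri ∩ Dana ∩ Ana: 08:45-09:45, 12:15-13:30, 14:45-15:00, 16:00-17:45.
Dmitri ∩ Dana ∩ Ana ∩ Oona: 08:45-09:45, 12:15-13:30, 14:45-15:00, 16:00-17:45.
So the common availability across everyone is 08:45-09:45, 12:15-13:30, 14:45-15:00, 16:00-17:45.

08:45-09:45, 12:15-13:30, 14:45-15:00, 16:00-17:45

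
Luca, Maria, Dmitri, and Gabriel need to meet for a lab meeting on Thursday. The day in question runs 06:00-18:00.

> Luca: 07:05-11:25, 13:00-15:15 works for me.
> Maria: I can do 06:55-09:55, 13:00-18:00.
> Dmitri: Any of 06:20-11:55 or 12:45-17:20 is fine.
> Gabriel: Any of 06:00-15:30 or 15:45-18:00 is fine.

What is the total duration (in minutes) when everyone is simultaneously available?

Luca ∩ Maria: 07:05-09:55, 13:00-15:15.
Luca ∩ Maria ∩ Dmitri: 07:05-09:55, 13:00-15:15.
Luca ∩ Maria ∩ Dmitri ∩ Gabriel: 07:05-09:55, 13:00-15:15.
Those are the intersection windows.
Summing the common windows: 170 + 135 = 305 minutes.

305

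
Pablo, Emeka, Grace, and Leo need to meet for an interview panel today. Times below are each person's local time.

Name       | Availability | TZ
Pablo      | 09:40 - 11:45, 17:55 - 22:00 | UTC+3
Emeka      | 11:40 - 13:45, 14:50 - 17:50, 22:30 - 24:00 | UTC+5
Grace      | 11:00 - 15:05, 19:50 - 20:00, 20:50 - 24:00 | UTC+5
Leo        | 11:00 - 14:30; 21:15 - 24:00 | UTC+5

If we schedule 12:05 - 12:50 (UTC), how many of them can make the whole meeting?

Pablo in UTC: 06:40-08:45, 14:55-19:00 (subtract 3h to convert from UTC+3).
Emeka in UTC: 06:40-08:45, 09:50-12:50, 17:30-19:00 (subtract 5h to convert from UTC+5).
Grace in UTC: 06:00-10:05, 14:50-15:00, 15:50-19:00 (subtract 5h to convert from UTC+5).
Leo in UTC: 06:00-09:30, 16:15-19:00 (subtract 5h to convert from UTC+5).
Emeka can make the full 12:05-12:50 slot — that's 1.

1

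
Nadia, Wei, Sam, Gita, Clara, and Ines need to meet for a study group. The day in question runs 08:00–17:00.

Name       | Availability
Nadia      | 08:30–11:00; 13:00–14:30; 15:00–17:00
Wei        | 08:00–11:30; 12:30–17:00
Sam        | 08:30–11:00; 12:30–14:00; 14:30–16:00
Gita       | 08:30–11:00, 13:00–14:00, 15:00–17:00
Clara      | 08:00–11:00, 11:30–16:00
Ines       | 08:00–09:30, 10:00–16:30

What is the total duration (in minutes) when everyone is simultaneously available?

Nadia ∩ Wei: 08:30-11:00, 13:00-14:30, 15:00-17:00.
Nadia ∩ Wei ∩ Sam: 08:30-11:00, 13:00-14:00, 15:00-16:00.
Nadia ∩ Wei ∩ Sam ∩ Gita: 08:30-11:00, 13:00-14:00, 15:00-16:00.
Nadia ∩ Wei ∩ Sam ∩ Gita ∩ Clara: 08:30-11:00, 13:00-14:00, 15:00-16:00.
Nadia ∩ Wei ∩ Sam ∩ Gita ∩ Clara ∩ Ines: 08:30-09:30, 10:00-11:00, 13:00-14:00, 15:00-16:00.
So the common availability across everyone is 08:30-09:30, 10:00-11:00, 13:00-14:00, 15:00-16:00.
Summing the common windows: 60 + 60 + 60 + 60 = 240 minutes.

240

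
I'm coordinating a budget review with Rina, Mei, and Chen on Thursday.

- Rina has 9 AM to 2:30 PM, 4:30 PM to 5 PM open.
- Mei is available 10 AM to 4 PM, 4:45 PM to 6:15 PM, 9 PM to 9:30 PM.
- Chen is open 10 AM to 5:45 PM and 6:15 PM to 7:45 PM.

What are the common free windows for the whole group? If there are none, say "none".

10:00-14:30, 16:45-17:00

Rina ∩ Mei: 10:00-14:30, 16:45-17:00.
Rina ∩ Mei ∩ Chen: 10:00-14:30, 16:45-17:00.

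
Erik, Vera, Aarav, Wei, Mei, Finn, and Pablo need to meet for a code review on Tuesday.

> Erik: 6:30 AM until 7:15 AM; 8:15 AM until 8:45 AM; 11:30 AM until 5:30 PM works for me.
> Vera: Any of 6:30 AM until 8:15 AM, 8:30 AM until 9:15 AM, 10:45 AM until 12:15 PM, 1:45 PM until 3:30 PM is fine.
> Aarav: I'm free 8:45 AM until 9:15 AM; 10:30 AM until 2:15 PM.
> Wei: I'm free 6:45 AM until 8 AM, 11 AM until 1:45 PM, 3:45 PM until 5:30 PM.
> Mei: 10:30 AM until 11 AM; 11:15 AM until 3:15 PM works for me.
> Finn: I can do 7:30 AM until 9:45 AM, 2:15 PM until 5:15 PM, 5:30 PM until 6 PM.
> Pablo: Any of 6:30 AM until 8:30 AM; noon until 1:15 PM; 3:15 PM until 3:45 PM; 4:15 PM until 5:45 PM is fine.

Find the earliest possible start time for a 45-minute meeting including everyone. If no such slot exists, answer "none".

Erik ∩ Vera: 06:30-07:15, 08:30-08:45, 11:30-12:15, 13:45-15:30.
Erik ∩ Vera ∩ Aarav: 11:30-12:15, 13:45-14:15.
Erik ∩ Vera ∩ Aarav ∩ Wei: 11:30-12:15.
Erik ∩ Vera ∩ Aarav ∩ Wei ∩ Mei: 11:30-12:15.
Erik ∩ Vera ∩ Aarav ∩ Wei ∩ Mei ∩ Finn: ∅.
Erik ∩ Vera ∩ Aarav ∩ Wei ∩ Mei ∩ Finn ∩ Pablo: ∅.
There is no time when everyone is free.
No common window is at least 45 minutes long.

none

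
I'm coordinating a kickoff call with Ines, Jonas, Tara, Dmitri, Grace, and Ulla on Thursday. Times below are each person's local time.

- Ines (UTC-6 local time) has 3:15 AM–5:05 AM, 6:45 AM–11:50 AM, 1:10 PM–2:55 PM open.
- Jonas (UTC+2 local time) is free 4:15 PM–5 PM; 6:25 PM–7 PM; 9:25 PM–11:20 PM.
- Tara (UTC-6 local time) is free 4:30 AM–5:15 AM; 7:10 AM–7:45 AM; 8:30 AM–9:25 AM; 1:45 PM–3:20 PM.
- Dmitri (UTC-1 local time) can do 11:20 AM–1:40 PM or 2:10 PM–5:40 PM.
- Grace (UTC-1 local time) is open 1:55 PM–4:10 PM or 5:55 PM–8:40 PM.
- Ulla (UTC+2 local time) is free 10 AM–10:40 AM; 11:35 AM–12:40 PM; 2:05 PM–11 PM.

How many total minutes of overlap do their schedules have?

Ines in UTC: 09:15-11:05, 12:45-17:50, 19:10-20:55 (add 6h to convert from UTC-6).
Jonas in UTC: 14:15-15:00, 16:25-17:00, 19:25-21:20 (subtract 2h to convert from UTC+2).
Tara in UTC: 10:30-11:15, 13:10-13:45, 14:30-15:25, 19:45-21:20 (add 6h to convert from UTC-6).
Dmitri in UTC: 12:20-14:40, 15:10-18:40 (add 1h to convert from UTC-1).
Grace in UTC: 14:55-17:10, 18:55-21:40 (add 1h to convert from UTC-1).
Ulla in UTC: 08:00-08:40, 09:35-10:40, 12:05-21:00 (subtract 2h to convert from UTC+2).
Ines ∩ Jonas: 14:15-15:00, 16:25-17:00, 19:25-20:55.
Ines ∩ Jonas ∩ Tara: 14:30-15:00, 19:45-20:55.
Ines ∩ Jonas ∩ Tara ∩ Dmitri: 14:30-14:40.
Ines ∩ Jonas ∩ Tara ∩ Dmitri ∩ Grace: ∅.
Ines ∩ Jonas ∩ Tara ∩ Dmitri ∩ Grace ∩ Ulla: ∅.
There is no time when everyone is free.
There is no common window, so the total is 0 minutes.

0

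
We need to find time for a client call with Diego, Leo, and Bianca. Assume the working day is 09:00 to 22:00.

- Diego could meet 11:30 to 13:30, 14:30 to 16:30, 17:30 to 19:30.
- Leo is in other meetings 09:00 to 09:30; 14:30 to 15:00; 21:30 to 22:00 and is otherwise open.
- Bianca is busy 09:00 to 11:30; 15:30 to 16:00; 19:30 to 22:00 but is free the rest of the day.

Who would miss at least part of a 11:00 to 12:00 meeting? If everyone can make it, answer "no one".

Bianca, Diego

Diego free: 11:30-13:30, 14:30-16:30, 17:30-19:30.
Leo free: 09:30-14:30, 15:00-21:30 (invert busy blocks within the working day).
Bianca free: 11:30-15:30, 16:00-19:30 (invert busy blocks within the working day).
Diego: not fully free for 11:00-12:00. Leo: free for 11:00-12:00. Bianca: not fully free for 11:00-12:00.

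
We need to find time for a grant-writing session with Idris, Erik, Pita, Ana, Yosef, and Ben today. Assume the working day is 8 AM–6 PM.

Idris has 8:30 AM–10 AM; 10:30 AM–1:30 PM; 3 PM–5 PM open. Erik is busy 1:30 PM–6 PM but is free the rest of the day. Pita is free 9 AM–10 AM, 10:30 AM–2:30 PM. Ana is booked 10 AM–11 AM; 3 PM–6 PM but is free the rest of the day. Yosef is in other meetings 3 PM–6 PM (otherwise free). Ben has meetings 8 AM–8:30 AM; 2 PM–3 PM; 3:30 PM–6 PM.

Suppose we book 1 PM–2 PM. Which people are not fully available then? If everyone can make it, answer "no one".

Erik, Idris

Idris free: 08:30-10:00, 10:30-13:30, 15:00-17:00.
Erik free: 08:00-13:30 (invert busy blocks within the working day).
Pita free: 09:00-10:00, 10:30-14:30.
Ana free: 08:00-10:00, 11:00-15:00 (invert busy blocks within the working day).
Yosef free: 08:00-15:00 (invert busy blocks within the working day).
Ben free: 08:30-14:00, 15:00-15:30 (invert busy blocks within the working day).
Idris: not fully free for 13:00-14:00. Erik: not fully free for 13:00-14:00. Pita: free for 13:00-14:00. Ana: free for 13:00-14:00. Yosef: free for 13:00-14:00. Ben: free for 13:00-14:00.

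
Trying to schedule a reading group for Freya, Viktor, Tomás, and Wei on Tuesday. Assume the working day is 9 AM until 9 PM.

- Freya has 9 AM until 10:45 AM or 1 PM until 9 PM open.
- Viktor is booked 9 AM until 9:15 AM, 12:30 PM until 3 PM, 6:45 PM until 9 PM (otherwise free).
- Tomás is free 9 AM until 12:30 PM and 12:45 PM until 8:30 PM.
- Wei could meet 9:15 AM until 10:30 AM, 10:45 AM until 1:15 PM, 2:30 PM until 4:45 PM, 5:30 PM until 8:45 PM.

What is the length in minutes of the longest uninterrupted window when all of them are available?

105

Freya free: 09:00-10:45, 13:00-21:00.
Viktor free: 09:15-12:30, 15:00-18:45 (invert busy blocks within the working day).
Tomás free: 09:00-12:30, 12:45-20:30.
Wei free: 09:15-10:30, 10:45-13:15, 14:30-16:45, 17:30-20:45.
Freya ∩ Viktor: 09:15-10:45, 15:00-18:45.
Freya ∩ Viktor ∩ Tomás: 09:15-10:45, 15:00-18:45.
Freya ∩ Viktor ∩ Tomás ∩ Wei: 09:15-10:30, 15:00-16:45, 17:30-18:45.
Those are the intersection windows.
The longest is 15:00-16:45 at 105 minutes.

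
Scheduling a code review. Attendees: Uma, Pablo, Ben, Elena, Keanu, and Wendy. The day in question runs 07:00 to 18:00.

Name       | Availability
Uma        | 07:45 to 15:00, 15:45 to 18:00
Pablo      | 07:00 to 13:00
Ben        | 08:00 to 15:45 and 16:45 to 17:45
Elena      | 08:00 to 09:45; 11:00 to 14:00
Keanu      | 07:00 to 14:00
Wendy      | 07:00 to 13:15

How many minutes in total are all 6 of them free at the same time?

Uma ∩ Pablo: 07:45-13:00.
Uma ∩ Pablo ∩ Ben: 08:00-13:00.
Uma ∩ Pablo ∩ Ben ∩ Elena: 08:00-09:45, 11:00-13:00.
Uma ∩ Pablo ∩ Ben ∩ Elena ∩ Keanu: 08:00-09:45, 11:00-13:00.
Uma ∩ Pablo ∩ Ben ∩ Elena ∩ Keanu ∩ Wendy: 08:00-09:45, 11:00-13:00.
Summing the common windows: 105 + 120 = 225 minutes.

225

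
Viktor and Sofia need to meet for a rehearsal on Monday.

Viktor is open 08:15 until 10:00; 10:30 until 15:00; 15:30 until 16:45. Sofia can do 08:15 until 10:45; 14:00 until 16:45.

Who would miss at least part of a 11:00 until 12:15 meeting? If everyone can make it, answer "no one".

Sofia

Viktor: free for 11:00-12:15. Sofia: not fully free for 11:00-12:15.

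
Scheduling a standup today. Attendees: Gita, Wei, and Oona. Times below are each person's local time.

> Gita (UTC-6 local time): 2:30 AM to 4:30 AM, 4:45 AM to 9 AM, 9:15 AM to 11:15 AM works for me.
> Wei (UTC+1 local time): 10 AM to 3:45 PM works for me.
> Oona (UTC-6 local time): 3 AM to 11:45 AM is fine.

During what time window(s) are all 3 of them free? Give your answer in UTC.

09:00-10:30, 10:45-14:45

Gita in UTC: 08:30-10:30, 10:45-15:00, 15:15-17:15 (add 6h to convert from UTC-6).
Wei in UTC: 09:00-14:45 (subtract 1h to convert from UTC+1).
Oona in UTC: 09:00-17:45 (add 6h to convert from UTC-6).
Gita ∩ Wei: 09:00-10:30, 10:45-14:45.
Gita ∩ Wei ∩ Oona: 09:00-10:30, 10:45-14:45.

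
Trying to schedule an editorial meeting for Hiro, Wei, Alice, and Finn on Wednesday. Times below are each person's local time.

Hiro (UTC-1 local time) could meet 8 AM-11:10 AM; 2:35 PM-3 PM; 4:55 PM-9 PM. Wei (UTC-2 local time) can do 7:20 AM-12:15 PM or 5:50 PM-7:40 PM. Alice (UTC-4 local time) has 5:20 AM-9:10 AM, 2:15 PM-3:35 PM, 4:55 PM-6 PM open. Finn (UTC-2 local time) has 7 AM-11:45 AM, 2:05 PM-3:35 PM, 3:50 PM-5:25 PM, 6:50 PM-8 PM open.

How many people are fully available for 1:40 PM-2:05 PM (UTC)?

1

Hiro in UTC: 09:00-12:10, 15:35-16:00, 17:55-22:00 (add 1h to convert from UTC-1).
Wei in UTC: 09:20-14:15, 19:50-21:40 (add 2h to convert from UTC-2).
Alice in UTC: 09:20-13:10, 18:15-19:35, 20:55-22:00 (add 4h to convert from UTC-4).
Finn in UTC: 09:00-13:45, 16:05-17:35, 17:50-19:25, 20:50-22:00 (add 2h to convert from UTC-2).
Wei can make the full 13:40-14:05 slot — that's 1.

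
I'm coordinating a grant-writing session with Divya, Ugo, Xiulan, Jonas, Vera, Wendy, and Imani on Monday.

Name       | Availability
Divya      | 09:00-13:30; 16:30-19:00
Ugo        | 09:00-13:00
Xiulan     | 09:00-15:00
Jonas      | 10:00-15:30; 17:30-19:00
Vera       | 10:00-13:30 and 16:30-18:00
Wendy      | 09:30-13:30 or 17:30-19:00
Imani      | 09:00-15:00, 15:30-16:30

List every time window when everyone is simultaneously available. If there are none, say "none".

Divya ∩ Ugo: 09:00-13:00.
Divya ∩ Ugo ∩ Xiulan: 09:00-13:00.
Divya ∩ Ugo ∩ Xiulan ∩ Jonas: 10:00-13:00.
Divya ∩ Ugo ∩ Xiulan ∩ Jonas ∩ Vera: 10:00-13:00.
Divya ∩ Ugo ∩ Xiulan ∩ Jonas ∩ Vera ∩ Wendy: 10:00-13:00.
Divya ∩ Ugo ∩ Xiulan ∩ Jonas ∩ Vera ∩ Wendy ∩ Imani: 10:00-13:00.

10:00-13:00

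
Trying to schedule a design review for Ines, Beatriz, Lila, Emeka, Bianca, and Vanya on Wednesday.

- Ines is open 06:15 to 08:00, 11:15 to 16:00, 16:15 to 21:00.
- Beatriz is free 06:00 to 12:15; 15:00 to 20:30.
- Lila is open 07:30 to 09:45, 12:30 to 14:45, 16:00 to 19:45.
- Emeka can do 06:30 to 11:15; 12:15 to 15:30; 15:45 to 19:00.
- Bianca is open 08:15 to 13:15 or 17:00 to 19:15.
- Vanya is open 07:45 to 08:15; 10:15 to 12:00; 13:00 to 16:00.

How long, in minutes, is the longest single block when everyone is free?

0

Ines ∩ Beatriz: 06:15-08:00, 11:15-12:15, 15:00-16:00, 16:15-20:30.
Ines ∩ Beatriz ∩ Lila: 07:30-08:00, 16:15-19:45.
Ines ∩ Beatriz ∩ Lila ∩ Emeka: 07:30-08:00, 16:15-19:00.
Ines ∩ Beatriz ∩ Lila ∩ Emeka ∩ Bianca: 17:00-19:00.
Ines ∩ Beatriz ∩ Lila ∩ Emeka ∩ Bianca ∩ Vanya: ∅.
There is no time when everyone is free.
No common window exists, so the longest block is 0 minutes.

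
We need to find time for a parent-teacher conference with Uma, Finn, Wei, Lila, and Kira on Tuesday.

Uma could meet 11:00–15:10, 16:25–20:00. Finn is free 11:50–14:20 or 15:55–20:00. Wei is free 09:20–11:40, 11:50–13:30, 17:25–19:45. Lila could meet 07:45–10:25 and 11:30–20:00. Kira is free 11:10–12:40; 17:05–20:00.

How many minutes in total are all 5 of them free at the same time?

Uma ∩ Finn: 11:50-14:20, 16:25-20:00.
Uma ∩ Finn ∩ Wei: 11:50-13:30, 17:25-19:45.
Uma ∩ Finn ∩ Wei ∩ Lila: 11:50-13:30, 17:25-19:45.
Uma ∩ Finn ∩ Wei ∩ Lila ∩ Kira: 11:50-12:40, 17:25-19:45.
So the common availability across everyone is 11:50-12:40, 17:25-19:45.
Summing the common windows: 50 + 140 = 190 minutes.

190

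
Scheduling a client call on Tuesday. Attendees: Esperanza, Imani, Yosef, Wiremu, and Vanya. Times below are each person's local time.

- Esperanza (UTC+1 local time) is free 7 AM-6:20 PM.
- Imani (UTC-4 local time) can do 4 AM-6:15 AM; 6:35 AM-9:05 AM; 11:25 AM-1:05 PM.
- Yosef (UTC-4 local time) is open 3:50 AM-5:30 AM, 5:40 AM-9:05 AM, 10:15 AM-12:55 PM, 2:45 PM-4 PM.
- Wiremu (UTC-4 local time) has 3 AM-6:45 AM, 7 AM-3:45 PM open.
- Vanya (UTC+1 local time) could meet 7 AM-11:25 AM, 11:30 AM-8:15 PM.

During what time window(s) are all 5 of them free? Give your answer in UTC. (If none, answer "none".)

Esperanza in UTC: 06:00-17:20 (subtract 1h to convert from UTC+1).
Imani in UTC: 08:00-10:15, 10:35-13:05, 15:25-17:05 (add 4h to convert from UTC-4).
Yosef in UTC: 07:50-09:30, 09:40-13:05, 14:15-16:55, 18:45-20:00 (add 4h to convert from UTC-4).
Wiremu in UTC: 07:00-10:45, 11:00-19:45 (add 4h to convert from UTC-4).
Vanya in UTC: 06:00-10:25, 10:30-19:15 (subtract 1h to convert from UTC+1).
Esperanza ∩ Imani: 08:00-10:15, 10:35-13:05, 15:25-17:05.
Esperanza ∩ Imani ∩ Yosef: 08:00-09:30, 09:40-10:15, 10:35-13:05, 15:25-16:55.
Esperanza ∩ Imani ∩ Yosef ∩ Wiremu: 08:00-09:30, 09:40-10:15, 10:35-10:45, 11:00-13:05, 15:25-16:55.
Esperanza ∩ Imani ∩ Yosef ∩ Wiremu ∩ Vanya: 08:00-09:30, 09:40-10:15, 10:35-10:45, 11:00-13:05, 15:25-16:55.

08:00-09:30, 09:40-10:15, 10:35-10:45, 11:00-13:05, 15:25-16:55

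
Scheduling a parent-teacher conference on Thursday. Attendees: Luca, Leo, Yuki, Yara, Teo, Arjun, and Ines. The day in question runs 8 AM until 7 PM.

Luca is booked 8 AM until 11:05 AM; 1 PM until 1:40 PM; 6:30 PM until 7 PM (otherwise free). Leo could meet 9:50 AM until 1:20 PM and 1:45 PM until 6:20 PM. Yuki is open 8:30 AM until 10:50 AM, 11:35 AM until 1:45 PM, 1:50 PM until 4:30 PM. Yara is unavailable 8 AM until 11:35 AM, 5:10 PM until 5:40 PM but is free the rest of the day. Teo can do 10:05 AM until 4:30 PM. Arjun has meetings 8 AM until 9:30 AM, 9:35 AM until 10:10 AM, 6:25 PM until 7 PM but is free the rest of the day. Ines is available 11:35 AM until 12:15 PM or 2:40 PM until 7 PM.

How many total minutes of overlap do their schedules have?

150

Luca free: 11:05-13:00, 13:40-18:30 (invert busy blocks within the working day).
Leo free: 09:50-13:20, 13:45-18:20.
Yuki free: 08:30-10:50, 11:35-13:45, 13:50-16:30.
Yara free: 11:35-17:10, 17:40-19:00 (invert busy blocks within the working day).
Teo free: 10:05-16:30.
Arjun free: 09:30-09:35, 10:10-18:25 (invert busy blocks within the working day).
Ines free: 11:35-12:15, 14:40-19:00.
Luca ∩ Leo: 11:05-13:00, 13:45-18:20.
Luca ∩ Leo ∩ Yuki: 11:35-13:00, 13:50-16:30.
Luca ∩ Leo ∩ Yuki ∩ Yara: 11:35-13:00, 13:50-16:30.
Luca ∩ Leo ∩ Yuki ∩ Yara ∩ Teo: 11:35-13:00, 13:50-16:30.
Luca ∩ Leo ∩ Yuki ∩ Yara ∩ Teo ∩ Arjun: 11:35-13:00, 13:50-16:30.
Luca ∩ Leo ∩ Yuki ∩ Yara ∩ Teo ∩ Arjun ∩ Ines: 11:35-12:15, 14:40-16:30.
Those are the intersection windows.
Summing the common windows: 40 + 110 = 150 minutes.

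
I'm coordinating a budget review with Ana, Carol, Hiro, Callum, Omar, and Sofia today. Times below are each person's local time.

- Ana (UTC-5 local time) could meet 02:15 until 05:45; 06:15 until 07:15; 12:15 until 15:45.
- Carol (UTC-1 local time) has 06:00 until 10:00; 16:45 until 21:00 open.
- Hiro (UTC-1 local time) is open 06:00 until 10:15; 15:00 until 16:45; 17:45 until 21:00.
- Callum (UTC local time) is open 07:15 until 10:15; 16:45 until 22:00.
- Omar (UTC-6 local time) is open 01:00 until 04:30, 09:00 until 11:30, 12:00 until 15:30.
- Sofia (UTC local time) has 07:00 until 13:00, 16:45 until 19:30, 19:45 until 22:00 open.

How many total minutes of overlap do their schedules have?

285

Ana in UTC: 07:15-10:45, 11:15-12:15, 17:15-20:45 (add 5h to convert from UTC-5).
Carol in UTC: 07:00-11:00, 17:45-22:00 (add 1h to convert from UTC-1).
Hiro in UTC: 07:00-11:15, 16:00-17:45, 18:45-22:00 (add 1h to convert from UTC-1).
Callum in UTC: 07:15-10:15, 16:45-22:00.
Omar in UTC: 07:00-10:30, 15:00-17:30, 18:00-21:30 (add 6h to convert from UTC-6).
Sofia in UTC: 07:00-13:00, 16:45-19:30, 19:45-22:00.
Ana ∩ Carol: 07:15-10:45, 17:45-20:45.
Ana ∩ Carol ∩ Hiro: 07:15-10:45, 18:45-20:45.
Ana ∩ Carol ∩ Hiro ∩ Callum: 07:15-10:15, 18:45-20:45.
Ana ∩ Carol ∩ Hiro ∩ Callum ∩ Omar: 07:15-10:15, 18:45-20:45.
Ana ∩ Carol ∩ Hiro ∩ Callum ∩ Omar ∩ Sofia: 07:15-10:15, 18:45-19:30, 19:45-20:45.
Those are the intersection windows.
Summing the common windows: 180 + 45 + 60 = 285 minutes.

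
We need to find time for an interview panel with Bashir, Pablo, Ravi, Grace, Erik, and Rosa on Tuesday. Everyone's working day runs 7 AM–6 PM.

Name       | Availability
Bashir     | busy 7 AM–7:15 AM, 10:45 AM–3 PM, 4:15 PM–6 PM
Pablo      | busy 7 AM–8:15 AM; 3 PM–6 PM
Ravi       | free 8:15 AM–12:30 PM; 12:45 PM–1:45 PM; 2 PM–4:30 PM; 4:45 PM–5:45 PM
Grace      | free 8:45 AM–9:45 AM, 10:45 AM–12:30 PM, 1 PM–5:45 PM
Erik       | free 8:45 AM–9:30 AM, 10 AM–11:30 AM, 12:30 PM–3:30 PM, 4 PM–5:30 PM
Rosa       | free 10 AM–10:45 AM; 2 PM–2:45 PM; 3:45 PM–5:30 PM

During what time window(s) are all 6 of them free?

Bashir free: 07:15-10:45, 15:00-16:15 (invert busy blocks within the working day).
Pablo free: 08:15-15:00 (invert busy blocks within the working day).
Ravi free: 08:15-12:30, 12:45-13:45, 14:00-16:30, 16:45-17:45.
Grace free: 08:45-09:45, 10:45-12:30, 13:00-17:45.
Erik free: 08:45-09:30, 10:00-11:30, 12:30-15:30, 16:00-17:30.
Rosa free: 10:00-10:45, 14:00-14:45, 15:45-17:30.
Bashir ∩ Pablo: 08:15-10:45.
Bashir ∩ Pablo ∩ Ravi: 08:15-10:45.
Bashir ∩ Pablo ∩ Ravi ∩ Grace: 08:45-09:45.
Bashir ∩ Pablo ∩ Ravi ∩ Grace ∩ Erik: 08:45-09:30.
Bashir ∩ Pablo ∩ Ravi ∩ Grace ∩ Erik ∩ Rosa: ∅.
There is no time when everyone is free.

none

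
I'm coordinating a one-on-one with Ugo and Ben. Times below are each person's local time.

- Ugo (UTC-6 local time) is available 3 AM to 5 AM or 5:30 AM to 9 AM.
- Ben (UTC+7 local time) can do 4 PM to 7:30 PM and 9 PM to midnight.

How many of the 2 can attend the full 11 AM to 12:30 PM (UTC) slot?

Ugo in UTC: 09:00-11:00, 11:30-15:00 (add 6h to convert from UTC-6).
Ben in UTC: 09:00-12:30, 14:00-17:00 (subtract 7h to convert from UTC+7).
Ben can make the full 11:00-12:30 slot — that's 1.

1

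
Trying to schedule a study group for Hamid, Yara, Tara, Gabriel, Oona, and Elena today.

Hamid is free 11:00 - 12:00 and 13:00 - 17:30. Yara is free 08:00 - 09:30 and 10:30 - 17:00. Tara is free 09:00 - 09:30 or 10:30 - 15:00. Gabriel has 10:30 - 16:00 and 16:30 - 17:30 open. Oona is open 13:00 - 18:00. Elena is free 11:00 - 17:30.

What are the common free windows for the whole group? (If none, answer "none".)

Hamid ∩ Yara: 11:00-12:00, 13:00-17:00.
Hamid ∩ Yara ∩ Tara: 11:00-12:00, 13:00-15:00.
Hamid ∩ Yara ∩ Tara ∩ Gabriel: 11:00-12:00, 13:00-15:00.
Hamid ∩ Yara ∩ Tara ∩ Gabriel ∩ Oona: 13:00-15:00.
Hamid ∩ Yara ∩ Tara ∩ Gabriel ∩ Oona ∩ Elena: 13:00-15:00.

13:00-15:00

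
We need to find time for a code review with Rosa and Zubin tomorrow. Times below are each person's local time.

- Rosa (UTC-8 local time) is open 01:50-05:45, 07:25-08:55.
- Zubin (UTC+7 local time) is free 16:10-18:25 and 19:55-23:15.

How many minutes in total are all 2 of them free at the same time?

195

Rosa in UTC: 09:50-13:45, 15:25-16:55 (add 8h to convert from UTC-8).
Zubin in UTC: 09:10-11:25, 12:55-16:15 (subtract 7h to convert from UTC+7).
Rosa ∩ Zubin: 09:50-11:25, 12:55-13:45, 15:25-16:15.
Summing the common windows: 95 + 50 + 50 = 195 minutes.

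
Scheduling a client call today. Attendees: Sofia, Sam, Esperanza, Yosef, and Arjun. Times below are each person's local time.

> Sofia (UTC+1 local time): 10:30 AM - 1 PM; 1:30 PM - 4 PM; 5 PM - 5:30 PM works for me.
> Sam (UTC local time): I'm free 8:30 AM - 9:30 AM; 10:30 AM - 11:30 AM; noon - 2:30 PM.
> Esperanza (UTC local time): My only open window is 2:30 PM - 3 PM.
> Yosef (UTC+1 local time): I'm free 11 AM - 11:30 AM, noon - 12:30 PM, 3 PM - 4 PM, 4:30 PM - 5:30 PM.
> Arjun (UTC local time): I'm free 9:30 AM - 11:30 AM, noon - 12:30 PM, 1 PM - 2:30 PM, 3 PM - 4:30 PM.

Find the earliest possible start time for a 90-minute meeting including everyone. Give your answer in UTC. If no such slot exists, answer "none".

Sofia in UTC: 09:30-12:00, 12:30-15:00, 16:00-16:30 (subtract 1h to convert from UTC+1).
Sam in UTC: 08:30-09:30, 10:30-11:30, 12:00-14:30.
Esperanza in UTC: 14:30-15:00.
Yosef in UTC: 10:00-10:30, 11:00-11:30, 14:00-15:00, 15:30-16:30 (subtract 1h to convert from UTC+1).
Arjun in UTC: 09:30-11:30, 12:00-12:30, 13:00-14:30, 15:00-16:30.
Sofia ∩ Sam: 10:30-11:30, 12:30-14:30.
Sofia ∩ Sam ∩ Esperanza: ∅.
Sofia ∩ Sam ∩ Esperanza ∩ Yosef: ∅.
Sofia ∩ Sam ∩ Esperanza ∩ Yosef ∩ Arjun: ∅.
There is no time when everyone is free.
No common window is at least 90 minutes long.

none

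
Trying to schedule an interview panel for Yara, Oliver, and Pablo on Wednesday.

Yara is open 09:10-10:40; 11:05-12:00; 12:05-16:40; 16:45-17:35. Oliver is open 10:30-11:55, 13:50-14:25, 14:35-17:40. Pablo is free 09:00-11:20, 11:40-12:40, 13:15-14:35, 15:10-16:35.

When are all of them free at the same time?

10:30-10:40, 11:05-11:20, 11:40-11:55, 13:50-14:25, 15:10-16:35

Yara ∩ Oliver: 10:30-10:40, 11:05-11:55, 13:50-14:25, 14:35-16:40, 16:45-17:35.
Yara ∩ Oliver ∩ Pablo: 10:30-10:40, 11:05-11:20, 11:40-11:55, 13:50-14:25, 15:10-16:35.
Those are the intersection windows.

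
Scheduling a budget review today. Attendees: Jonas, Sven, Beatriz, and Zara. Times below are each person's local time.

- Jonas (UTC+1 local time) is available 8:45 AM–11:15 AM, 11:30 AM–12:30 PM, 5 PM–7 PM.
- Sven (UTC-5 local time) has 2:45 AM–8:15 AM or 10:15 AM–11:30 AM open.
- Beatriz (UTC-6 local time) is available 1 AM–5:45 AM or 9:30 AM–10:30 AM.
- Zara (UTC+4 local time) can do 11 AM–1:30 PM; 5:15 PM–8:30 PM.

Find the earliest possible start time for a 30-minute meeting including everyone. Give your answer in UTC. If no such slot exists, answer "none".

07:45

Jonas in UTC: 07:45-10:15, 10:30-11:30, 16:00-18:00 (subtract 1h to convert from UTC+1).
Sven in UTC: 07:45-13:15, 15:15-16:30 (add 5h to convert from UTC-5).
Beatriz in UTC: 07:00-11:45, 15:30-16:30 (add 6h to convert from UTC-6).
Zara in UTC: 07:00-09:30, 13:15-16:30 (subtract 4h to convert from UTC+4).
Jonas ∩ Sven: 07:45-10:15, 10:30-11:30, 16:00-16:30.
Jonas ∩ Sven ∩ Beatriz: 07:45-10:15, 10:30-11:30, 16:00-16:30.
Jonas ∩ Sven ∩ Beatriz ∩ Zara: 07:45-09:30, 16:00-16:30.
Those are the intersection windows.
The first common window of at least 30 minutes is 07:45-09:30, so the earliest start is 07:45.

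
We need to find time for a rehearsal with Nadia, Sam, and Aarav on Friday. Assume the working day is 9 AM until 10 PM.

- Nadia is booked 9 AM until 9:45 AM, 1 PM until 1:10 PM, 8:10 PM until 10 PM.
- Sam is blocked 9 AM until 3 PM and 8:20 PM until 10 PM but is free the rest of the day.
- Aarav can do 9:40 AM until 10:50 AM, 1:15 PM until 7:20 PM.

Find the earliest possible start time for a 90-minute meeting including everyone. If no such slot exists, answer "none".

Nadia free: 09:45-13:00, 13:10-20:10 (invert busy blocks within the working day).
Sam free: 15:00-20:20 (invert busy blocks within the working day).
Aarav free: 09:40-10:50, 13:15-19:20.
Nadia ∩ Sam: 15:00-20:10.
Nadia ∩ Sam ∩ Aarav: 15:00-19:20.
The first common window of at least 90 minutes is 15:00-19:20, so the earliest start is 15:00.

15:00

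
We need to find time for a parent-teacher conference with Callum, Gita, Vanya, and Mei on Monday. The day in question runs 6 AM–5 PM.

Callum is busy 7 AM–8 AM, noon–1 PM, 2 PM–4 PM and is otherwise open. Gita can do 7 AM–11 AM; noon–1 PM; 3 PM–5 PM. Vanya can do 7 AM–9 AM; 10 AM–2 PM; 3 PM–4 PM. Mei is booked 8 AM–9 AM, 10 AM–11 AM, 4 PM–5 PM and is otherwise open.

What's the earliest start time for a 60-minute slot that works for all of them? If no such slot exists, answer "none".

none

Callum free: 06:00-07:00, 08:00-12:00, 13:00-14:00, 16:00-17:00 (invert busy blocks within the working day).
Gita free: 07:00-11:00, 12:00-13:00, 15:00-17:00.
Vanya free: 07:00-09:00, 10:00-14:00, 15:00-16:00.
Mei free: 06:00-08:00, 09:00-10:00, 11:00-16:00 (invert busy blocks within the working day).
Callum ∩ Gita: 08:00-11:00, 16:00-17:00.
Callum ∩ Gita ∩ Vanya: 08:00-09:00, 10:00-11:00.
Callum ∩ Gita ∩ Vanya ∩ Mei: ∅.
There is no time when everyone is free.
No common window is at least 60 minutes long.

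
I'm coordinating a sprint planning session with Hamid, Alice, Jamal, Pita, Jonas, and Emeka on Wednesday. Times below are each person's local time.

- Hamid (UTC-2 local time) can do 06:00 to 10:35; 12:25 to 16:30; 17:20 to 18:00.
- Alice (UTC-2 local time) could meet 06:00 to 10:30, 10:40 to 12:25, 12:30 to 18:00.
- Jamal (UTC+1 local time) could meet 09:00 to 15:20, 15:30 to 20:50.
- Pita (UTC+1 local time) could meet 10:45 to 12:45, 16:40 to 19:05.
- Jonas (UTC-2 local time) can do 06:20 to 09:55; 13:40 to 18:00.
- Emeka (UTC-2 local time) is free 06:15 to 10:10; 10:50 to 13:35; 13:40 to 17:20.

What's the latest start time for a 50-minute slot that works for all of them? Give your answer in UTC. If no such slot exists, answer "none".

Hamid in UTC: 08:00-12:35, 14:25-18:30, 19:20-20:00 (add 2h to convert from UTC-2).
Alice in UTC: 08:00-12:30, 12:40-14:25, 14:30-20:00 (add 2h to convert from UTC-2).
Jamal in UTC: 08:00-14:20, 14:30-19:50 (subtract 1h to convert from UTC+1).
Pita in UTC: 09:45-11:45, 15:40-18:05 (subtract 1h to convert from UTC+1).
Jonas in UTC: 08:20-11:55, 15:40-20:00 (add 2h to convert from UTC-2).
Emeka in UTC: 08:15-12:10, 12:50-15:35, 15:40-19:20 (add 2h to convert from UTC-2).
Hamid ∩ Alice: 08:00-12:30, 14:30-18:30, 19:20-20:00.
Hamid ∩ Alice ∩ Jamal: 08:00-12:30, 14:30-18:30, 19:20-19:50.
Hamid ∩ Alice ∩ Jamal ∩ Pita: 09:45-11:45, 15:40-18:05.
Hamid ∩ Alice ∩ Jamal ∩ Pita ∩ Jonas: 09:45-11:45, 15:40-18:05.
Hamid ∩ Alice ∩ Jamal ∩ Pita ∩ Jonas ∩ Emeka: 09:45-11:45, 15:40-18:05.
So the common availability across everyone is 09:45-11:45, 15:40-18:05.
The last common window of at least 50 minutes is 15:40-18:05; a 50-minute meeting can start as late as 17:15 and still end by 18:05.

17:15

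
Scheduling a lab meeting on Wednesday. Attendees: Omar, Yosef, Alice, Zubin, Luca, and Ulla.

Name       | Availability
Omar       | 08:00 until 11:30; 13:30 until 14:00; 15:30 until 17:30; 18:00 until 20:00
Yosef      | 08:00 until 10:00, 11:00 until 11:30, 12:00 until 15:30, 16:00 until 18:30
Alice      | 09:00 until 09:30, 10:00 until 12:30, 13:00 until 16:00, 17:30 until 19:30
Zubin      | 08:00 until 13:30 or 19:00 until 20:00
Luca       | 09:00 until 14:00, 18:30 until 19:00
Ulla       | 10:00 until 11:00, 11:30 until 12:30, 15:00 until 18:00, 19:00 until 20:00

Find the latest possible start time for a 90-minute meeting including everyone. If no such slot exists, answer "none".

none

Omar ∩ Yosef: 08:00-10:00, 11:00-11:30, 13:30-14:00, 16:00-17:30, 18:00-18:30.
Omar ∩ Yosef ∩ Alice: 09:00-09:30, 11:00-11:30, 13:30-14:00, 18:00-18:30.
Omar ∩ Yosef ∩ Alice ∩ Zubin: 09:00-09:30, 11:00-11:30.
Omar ∩ Yosef ∩ Alice ∩ Zubin ∩ Luca: 09:00-09:30, 11:00-11:30.
Omar ∩ Yosef ∩ Alice ∩ Zubin ∩ Luca ∩ Ulla: ∅.
There is no time when everyone is free.
No common window is at least 90 minutes long.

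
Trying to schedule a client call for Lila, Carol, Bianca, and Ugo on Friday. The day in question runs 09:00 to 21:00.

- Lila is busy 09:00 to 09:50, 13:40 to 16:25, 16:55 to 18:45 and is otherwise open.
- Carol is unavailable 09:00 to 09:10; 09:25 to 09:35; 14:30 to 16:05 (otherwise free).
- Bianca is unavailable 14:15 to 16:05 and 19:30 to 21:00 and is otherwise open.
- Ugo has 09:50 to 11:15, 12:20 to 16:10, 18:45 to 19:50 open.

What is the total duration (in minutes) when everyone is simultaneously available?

Lila free: 09:50-13:40, 16:25-16:55, 18:45-21:00 (invert busy blocks within the working day).
Carol free: 09:10-09:25, 09:35-14:30, 16:05-21:00 (invert busy blocks within the working day).
Bianca free: 09:00-14:15, 16:05-19:30 (invert busy blocks within the working day).
Ugo free: 09:50-11:15, 12:20-16:10, 18:45-19:50.
Lila ∩ Carol: 09:50-13:40, 16:25-16:55, 18:45-21:00.
Lila ∩ Carol ∩ Bianca: 09:50-13:40, 16:25-16:55, 18:45-19:30.
Lila ∩ Carol ∩ Bianca ∩ Ugo: 09:50-11:15, 12:20-13:40, 18:45-19:30.
Summing the common windows: 85 + 80 + 45 = 210 minutes.

210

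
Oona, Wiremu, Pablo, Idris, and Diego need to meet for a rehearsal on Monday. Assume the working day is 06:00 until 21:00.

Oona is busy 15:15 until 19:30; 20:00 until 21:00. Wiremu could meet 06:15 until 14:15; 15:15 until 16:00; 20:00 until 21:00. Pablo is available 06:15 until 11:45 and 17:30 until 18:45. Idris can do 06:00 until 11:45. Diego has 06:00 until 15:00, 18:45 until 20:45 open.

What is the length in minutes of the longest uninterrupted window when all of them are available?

330

Oona free: 06:00-15:15, 19:30-20:00 (invert busy blocks within the working day).
Wiremu free: 06:15-14:15, 15:15-16:00, 20:00-21:00.
Pablo free: 06:15-11:45, 17:30-18:45.
Idris free: 06:00-11:45.
Diego free: 06:00-15:00, 18:45-20:45.
Oona ∩ Wiremu: 06:15-14:15.
Oona ∩ Wiremu ∩ Pablo: 06:15-11:45.
Oona ∩ Wiremu ∩ Pablo ∩ Idris: 06:15-11:45.
Oona ∩ Wiremu ∩ Pablo ∩ Idris ∩ Diego: 06:15-11:45.
The longest is 06:15-11:45 at 330 minutes.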